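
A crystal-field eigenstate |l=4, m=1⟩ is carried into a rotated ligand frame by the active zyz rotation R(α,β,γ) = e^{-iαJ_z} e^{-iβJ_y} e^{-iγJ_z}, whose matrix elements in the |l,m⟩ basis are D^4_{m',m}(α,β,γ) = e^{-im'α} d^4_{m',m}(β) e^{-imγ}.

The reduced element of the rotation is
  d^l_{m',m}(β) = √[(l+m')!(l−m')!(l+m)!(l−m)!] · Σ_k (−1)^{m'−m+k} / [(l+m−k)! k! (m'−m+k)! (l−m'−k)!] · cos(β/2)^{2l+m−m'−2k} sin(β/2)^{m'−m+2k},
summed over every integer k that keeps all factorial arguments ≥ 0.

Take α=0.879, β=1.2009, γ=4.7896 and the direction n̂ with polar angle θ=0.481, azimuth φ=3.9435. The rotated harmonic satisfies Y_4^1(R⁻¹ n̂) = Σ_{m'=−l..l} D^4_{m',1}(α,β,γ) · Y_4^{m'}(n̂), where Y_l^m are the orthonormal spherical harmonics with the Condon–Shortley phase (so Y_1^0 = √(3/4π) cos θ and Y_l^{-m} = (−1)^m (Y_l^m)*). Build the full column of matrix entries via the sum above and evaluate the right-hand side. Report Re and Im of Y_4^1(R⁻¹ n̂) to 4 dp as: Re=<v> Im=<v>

Re=0.0170 Im=0.1493

Need the full column D^4_{m',1} for m'=−4..4 at α=0.8790, β=1.2009, γ=4.7896.
cos(β/2)=0.825081, sin(β/2)=0.565014
d^4_{-4,1}: single k=5 term ⇒ +0.242036;  D = +0.070878-0.231425i
d^4_{-3,1}: k∈[4..5] ⇒ +0.624802 -0.175800 = +0.449002;  D = -0.246741-0.375129i
d^4_{-2,1}: k∈[3..5] ⇒ +0.975386 -0.686107 +0.064350 = +0.353628;  D = -0.351491-0.038818i
d^4_{-1,1}: k∈[2..5] ⇒ +1.007161 -1.416918 +0.332230 -0.010387 = -0.087913;  D = +0.063175-0.061137i
d^4_{0,1}: k∈[1..4] ⇒ +0.657736 -1.850664 +0.867865 -0.067831 = -0.392893;  D = -0.030306-0.391723i
d^4_{1,1}: k∈[0..3] ⇒ +0.214770 -1.510742 +1.416918 -0.221487 = -0.100540;  D = -0.082143-0.057973i
d^4_{2,1}: k∈[0..2] ⇒ -0.623983 +1.463078 -0.457405 = +0.381690;  D = +0.368425-0.099753i
d^4_{3,1}: k∈[0..1] ⇒ +0.799410 -0.624802 = +0.174607;  D = +0.072373-0.158902i
d^4_{4,1}: single k=0 term ⇒ -0.516125;  D = +0.225249+0.464380i
Y_4^{m'}(θ=0.481,φ=3.9435) and Σ D·Y over m':
  (+0.0709-0.2314i)·(-0.0202+0.0013i)  (-0.2467-0.3751i)·(+0.0815+0.0738i)  (-0.3515-0.0388i)·(-0.0106-0.3222i)  (+0.0632-0.0611i)·(-0.3375+0.3489i)  (-0.0303-0.3917i)·(+0.1102+0.0000i)  (-0.0821-0.0580i)·(+0.3375+0.3489i)  (+0.3684-0.0998i)·(-0.0106+0.3222i)  (+0.0724-0.1589i)·(-0.0815+0.0738i)  (+0.2252+0.4644i)·(-0.0202-0.0013i)
Y_4^1(R⁻¹ n̂) = +0.016955+0.149313i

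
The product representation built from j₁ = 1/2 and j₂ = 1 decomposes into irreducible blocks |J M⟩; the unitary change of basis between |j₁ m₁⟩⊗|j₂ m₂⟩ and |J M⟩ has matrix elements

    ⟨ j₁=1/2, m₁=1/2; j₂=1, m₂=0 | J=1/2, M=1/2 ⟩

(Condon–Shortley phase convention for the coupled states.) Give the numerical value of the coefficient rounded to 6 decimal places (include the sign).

+0.577350  (= +√(1/3))

√[2·1!0!1!/3! · 1!0!1!1!1!0!] = √(1/3)
  +(−1)^0/∏(0,1,0,1,0,0)! = 1  (running 1)
⟨..|..⟩ = √(1/3)·(1) = +0.577350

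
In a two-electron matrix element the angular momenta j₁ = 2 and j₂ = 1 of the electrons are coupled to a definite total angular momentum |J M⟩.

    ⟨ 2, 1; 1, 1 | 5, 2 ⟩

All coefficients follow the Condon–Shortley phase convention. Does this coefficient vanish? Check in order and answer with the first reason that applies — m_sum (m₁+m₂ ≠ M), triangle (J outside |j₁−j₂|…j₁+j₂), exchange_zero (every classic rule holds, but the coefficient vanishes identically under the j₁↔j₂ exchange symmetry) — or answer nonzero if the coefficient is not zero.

triangle

m-sum: m₁+m₂ = 1+1 = 2, M = 2  ✓
triangle: need |j₁−j₂| ≤ J ≤ j₁+j₂, i.e. J ∈ [1, 3]; J = 5 is outside ✗ ⇒ coefficient is 0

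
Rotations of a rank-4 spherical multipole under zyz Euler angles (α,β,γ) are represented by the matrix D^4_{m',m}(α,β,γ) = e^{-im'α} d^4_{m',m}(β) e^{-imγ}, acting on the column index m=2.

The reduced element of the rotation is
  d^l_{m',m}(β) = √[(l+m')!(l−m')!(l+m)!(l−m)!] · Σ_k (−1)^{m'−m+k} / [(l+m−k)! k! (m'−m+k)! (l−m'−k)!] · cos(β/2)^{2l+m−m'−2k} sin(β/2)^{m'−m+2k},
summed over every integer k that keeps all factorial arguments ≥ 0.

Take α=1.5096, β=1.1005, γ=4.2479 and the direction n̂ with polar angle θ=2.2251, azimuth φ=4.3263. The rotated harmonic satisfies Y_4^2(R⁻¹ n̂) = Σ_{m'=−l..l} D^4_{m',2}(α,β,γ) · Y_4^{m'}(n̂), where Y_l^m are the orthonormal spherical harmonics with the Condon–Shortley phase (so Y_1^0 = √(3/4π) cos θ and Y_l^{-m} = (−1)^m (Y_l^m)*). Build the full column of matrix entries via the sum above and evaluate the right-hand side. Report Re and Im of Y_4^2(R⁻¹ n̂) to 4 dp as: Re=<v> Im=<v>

Re=0.1689 Im=-0.0747

Need the full column D^4_{m',2} for m'=−4..4 at α=1.5096, β=1.1005, γ=4.2479.
cos(β/2)=0.852394, sin(β/2)=0.522900
d^4_{-4,2}: single k=6 term ⇒ +0.078591;  D = -0.060903-0.049673i
d^4_{-3,2}: k∈[5..6] ⇒ +0.271770 -0.034091 = +0.237679;  D = -0.161207+0.174652i
d^4_{-2,2}: k∈[4..6] ⇒ +0.592009 -0.178228 +0.005589 = +0.419370;  D = +0.290191+0.302755i
d^4_{-1,2}: k∈[3..5] ⇒ +0.909857 -0.513596 +0.038655 = +0.434916;  D = +0.331796-0.281182i
d^4_{0,2}: k∈[2..4] ⇒ +0.994949 -0.998451 +0.140901 = +0.137399;  D = -0.082254-0.110058i
d^4_{1,2}: k∈[1..3] ⇒ +0.725333 -1.364786 +0.342397 = -0.297056;  D = +0.248375-0.162948i
d^4_{2,2}: k∈[0..2] ⇒ +0.278691 -1.258522 +0.592009 = -0.387823;  D = -0.192508-0.336671i
d^4_{3,2}: k∈[0..1] ⇒ -0.639683 +0.722177 = +0.082494;  D = +0.073983-0.036492i
d^4_{4,2}: single k=0 term ⇒ +0.554956;  D = -0.214593-0.511787i
Y_4^{m'}(θ=2.2251,φ=4.3263) and Σ D·Y over m':
  (-0.0609-0.0497i)·(+0.0046+0.1754i)  (-0.1612+0.1747i)·(-0.3486+0.1526i)  (+0.2902+0.3028i)·(-0.2403-0.2341i)  (+0.3318-0.2812i)·(-0.0350+0.0862i)  (-0.0823-0.1101i)·(-0.3502+0.0000i)  (+0.2484-0.1629i)·(+0.0350+0.0862i)  (-0.1925-0.3367i)·(-0.2403+0.2341i)  (+0.0740-0.0365i)·(+0.3486+0.1526i)  (-0.2146-0.5118i)·(+0.0046-0.1754i)
Y_4^2(R⁻¹ n̂) = +0.168944-0.074724i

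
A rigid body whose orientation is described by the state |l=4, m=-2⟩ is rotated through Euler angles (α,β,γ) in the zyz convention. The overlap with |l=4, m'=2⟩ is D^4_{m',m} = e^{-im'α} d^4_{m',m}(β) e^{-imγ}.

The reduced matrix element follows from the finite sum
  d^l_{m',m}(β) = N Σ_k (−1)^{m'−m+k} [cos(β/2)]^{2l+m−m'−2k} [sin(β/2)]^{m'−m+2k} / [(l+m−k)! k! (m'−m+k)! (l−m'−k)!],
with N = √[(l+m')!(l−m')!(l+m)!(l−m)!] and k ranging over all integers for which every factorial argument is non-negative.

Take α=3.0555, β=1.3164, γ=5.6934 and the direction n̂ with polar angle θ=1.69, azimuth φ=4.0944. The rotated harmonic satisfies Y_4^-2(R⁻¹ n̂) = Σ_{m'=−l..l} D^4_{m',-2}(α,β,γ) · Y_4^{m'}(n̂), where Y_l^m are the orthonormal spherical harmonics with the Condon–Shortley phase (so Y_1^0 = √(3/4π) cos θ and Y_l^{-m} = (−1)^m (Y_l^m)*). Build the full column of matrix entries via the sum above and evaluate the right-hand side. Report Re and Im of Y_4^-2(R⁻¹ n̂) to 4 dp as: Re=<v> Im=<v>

Need the full column D^4_{m',-2} for m'=−4..4 at α=3.0555, β=1.3164, γ=5.6934.
cos(β/2)=0.791095, sin(β/2)=0.611694
d^4_{-4,-2}: single k=2 term ⇒ +0.485308;  D = +0.022731-0.484776i
d^4_{-3,-2}: k∈[1..2] ⇒ +0.443810 -0.796030 = -0.352221;  D = +0.046689-0.349112i
d^4_{-2,-2}: k∈[0..2] ⇒ +0.153401 -1.100576 +0.822510 = -0.124665;  D = -0.027089+0.121686i
d^4_{-1,-2}: k∈[0..2] ⇒ -0.503233 +1.504356 -0.599613 = +0.401510;  D = -0.120622+0.382963i
d^4_{0,-2}: k∈[0..2] ⇒ +0.870081 -1.387203 +0.311016 = -0.206106;  D = -0.078593+0.190533i
d^4_{1,-2}: k∈[0..2] ⇒ -1.002904 +0.899419 -0.107548 = -0.211033;  D = +0.096948-0.187446i
d^4_{2,-2}: k∈[0..2] ⇒ +0.822510 -0.393408 +0.019601 = +0.448703;  D = +0.239640-0.379351i
d^4_{3,-2}: k∈[0..1] ⇒ -0.475928 +0.094849 = -0.381079;  D = +0.230473-0.303485i
d^4_{4,-2}: single k=0 term ⇒ +0.173476;  D = +0.116408-0.128621i
Y_4^{m'}(θ=1.69,φ=4.0944) and Σ D·Y over m':
  (+0.0227-0.4848i)·(-0.3372+0.2670i)  (+0.0467-0.3491i)·(-0.1399-0.0407i)  (-0.0271+0.1217i)·(+0.0976+0.2806i)  (-0.1206+0.3830i)·(-0.0939+0.1321i)  (-0.0786+0.1905i)·(+0.2732+0.0000i)  (+0.0969-0.1874i)·(+0.0939+0.1321i)  (+0.2396-0.3794i)·(+0.0976-0.2806i)  (+0.2305-0.3035i)·(+0.1399-0.0407i)  (+0.1164-0.1286i)·(-0.3372-0.2670i)
Y_4^-2(R⁻¹ n̂) = -0.099422+0.072300i

Re=-0.0994 Im=0.0723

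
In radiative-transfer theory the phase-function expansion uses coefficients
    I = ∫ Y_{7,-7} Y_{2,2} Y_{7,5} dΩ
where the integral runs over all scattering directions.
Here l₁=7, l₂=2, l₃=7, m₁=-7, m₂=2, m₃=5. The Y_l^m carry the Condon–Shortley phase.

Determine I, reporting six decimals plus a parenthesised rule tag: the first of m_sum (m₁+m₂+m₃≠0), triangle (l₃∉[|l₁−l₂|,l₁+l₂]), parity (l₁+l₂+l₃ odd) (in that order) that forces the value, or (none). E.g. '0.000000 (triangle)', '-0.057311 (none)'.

Rules hold: Σm=0, L=16 even, 5≤7≤9.
N = 15·5·15 = 1125
Δ = 2!·12!·2!/17! = 1/185640
Racah Σ t=0..2: t=0:+1/2419200 t=1:−1/518400 t=2:+1/2419200 = -1/907200
⇒ 3j(7 2 7; 0 0 0)² = 56/3315, sgn +1
Racah Σ t=2..2: t=2:+1/1916006400 = 1/1916006400
⇒ 3j(7 2 7; -7 2 5)² = 1/340, sgn +1
4πI² = N·(3j₀)²·(3jₘ)² = 210/3757
I = +1·√(0.0558957/4π) = 0.06669359
No selection rule forces the value: the integral is nonzero (none).

0.066694 (none)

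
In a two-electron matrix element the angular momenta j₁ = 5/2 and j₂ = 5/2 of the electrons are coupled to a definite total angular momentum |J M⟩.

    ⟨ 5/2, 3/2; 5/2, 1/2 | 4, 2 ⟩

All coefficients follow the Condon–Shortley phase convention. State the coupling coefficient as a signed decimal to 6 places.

+√(5/28) = +0.422577

triangle: 1!·4!·4!/10! = 576/3628800
(j±m)!: 4!·1!·3!·2!·6!·2! = 414720
prefactor² = (2J+1)·Δ·N² = 20736/35
  k=0: +1/(0!·1!·1!·3!·3!·1!) = 1/36
  k=1: −1/(1!·0!·0!·2!·4!·2!) = -1/96
Σ = 5/288  ⇒  CG² = 20736/35·(5/288)² = 5/28
CG = +√(5/28) = +0.422577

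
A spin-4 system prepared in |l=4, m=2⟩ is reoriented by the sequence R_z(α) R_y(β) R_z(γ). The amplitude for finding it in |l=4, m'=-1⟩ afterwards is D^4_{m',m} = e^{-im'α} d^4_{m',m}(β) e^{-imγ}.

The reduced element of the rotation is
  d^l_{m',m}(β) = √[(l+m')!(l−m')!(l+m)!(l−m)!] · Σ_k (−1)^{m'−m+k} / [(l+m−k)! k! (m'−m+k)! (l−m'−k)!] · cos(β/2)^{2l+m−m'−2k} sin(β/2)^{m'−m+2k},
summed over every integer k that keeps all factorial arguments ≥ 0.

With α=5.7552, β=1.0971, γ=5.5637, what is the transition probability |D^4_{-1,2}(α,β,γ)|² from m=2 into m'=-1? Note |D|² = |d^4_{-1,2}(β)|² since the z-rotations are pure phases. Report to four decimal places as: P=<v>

P=0.1909

D^4_{-1,2}(5.7552,1.0971,5.5637) = e^{-i·-1·5.7552}·d^4_{-1,2}(1.0971)·e^{-i·2·5.5637}. Compute d first:
c=cos(1.097100/2)=0.853282, s=sin(1.097100/2)=0.521451; N=√[6·120·720·2]=1018.233765
Admissible k: 3..5 (factorial args all ≥0)
  k=3: (−1)^0·1018.2338/(72)·0.8533^5·0.5215^3 = +0.907018
  k=4: (−1)^1·1018.2338/(48)·0.8533^3·0.5215^5 = -0.508100
  k=5: (−1)^2·1018.2338/(240)·0.8533^1·0.5215^7 = +0.037951
d^4_{-1,2}(1.0971) = +0.907018 -0.508100 +0.037951 = +0.436869
|D^4_{-1,2}|² = |d^4_{-1,2}(β)|² = (+0.436869)² = 0.190855 (the z-rotation phases have unit modulus)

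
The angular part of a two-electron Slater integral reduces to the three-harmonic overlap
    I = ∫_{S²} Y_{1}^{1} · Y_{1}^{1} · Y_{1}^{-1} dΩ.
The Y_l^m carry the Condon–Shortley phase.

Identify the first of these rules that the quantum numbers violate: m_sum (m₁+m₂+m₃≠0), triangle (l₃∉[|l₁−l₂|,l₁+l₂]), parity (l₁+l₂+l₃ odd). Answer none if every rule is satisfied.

m_sum

Σmᵢ = 1  ✗
l₃∈[|l₁−l₂|,l₁+l₂]=[0,2], have l₃=1
Σlᵢ = 3 ⇒ odd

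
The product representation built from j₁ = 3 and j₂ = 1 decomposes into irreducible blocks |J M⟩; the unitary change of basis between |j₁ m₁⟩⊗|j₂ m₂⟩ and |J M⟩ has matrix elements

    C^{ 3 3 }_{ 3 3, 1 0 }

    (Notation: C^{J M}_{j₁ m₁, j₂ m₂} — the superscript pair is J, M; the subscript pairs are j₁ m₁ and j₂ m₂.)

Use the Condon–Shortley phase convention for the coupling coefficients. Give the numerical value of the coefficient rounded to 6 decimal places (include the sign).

j₁+j₂−J=1  J+j₁−j₂=5  J−j₁+j₂=1  j₁+j₂+J+1=8
(j₁±m₁, j₂±m₂, J±M) = (6,0,1,1,6,0)
P² = 10800
sum k=0..0:
  [0] +1/120 = 1/120
S = 1/120
C² = P²·S² = 3/4 ; C = +0.866025

+0.866025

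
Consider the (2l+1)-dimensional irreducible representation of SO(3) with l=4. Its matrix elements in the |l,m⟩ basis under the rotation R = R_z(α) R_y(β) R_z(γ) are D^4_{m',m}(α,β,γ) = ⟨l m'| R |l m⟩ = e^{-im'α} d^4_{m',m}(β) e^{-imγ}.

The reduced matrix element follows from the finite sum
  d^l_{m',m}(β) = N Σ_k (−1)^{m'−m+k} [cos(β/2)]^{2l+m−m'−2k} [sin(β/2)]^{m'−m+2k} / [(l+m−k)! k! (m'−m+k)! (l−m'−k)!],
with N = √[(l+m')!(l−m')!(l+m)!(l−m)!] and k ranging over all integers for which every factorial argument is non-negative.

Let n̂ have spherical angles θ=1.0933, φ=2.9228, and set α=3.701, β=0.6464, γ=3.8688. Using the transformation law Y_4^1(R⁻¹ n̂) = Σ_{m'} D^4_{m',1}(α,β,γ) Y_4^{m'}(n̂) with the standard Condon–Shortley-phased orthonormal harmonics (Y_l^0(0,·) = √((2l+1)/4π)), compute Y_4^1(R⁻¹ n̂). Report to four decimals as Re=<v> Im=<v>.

Need the full column D^4_{m',1} for m'=−4..4 at α=3.7010, β=0.6464, γ=3.8688.
cos(β/2)=0.948224, sin(β/2)=0.317602
d^4_{-4,1}: single k=5 term ⇒ +0.020618;  D = -0.001244-0.020580i
d^4_{-3,1}: k∈[4..5] ⇒ +0.108817 -0.007325 = +0.101493;  D = +0.058953+0.082616i
d^4_{-2,1}: k∈[3..5] ⇒ +0.347313 -0.058447 +0.001311 = +0.290178;  D = -0.268211-0.110754i
d^4_{-1,1}: k∈[2..5] ⇒ +0.733218 -0.246775 +0.013843 -0.000104 = +0.500183;  D = +0.493157-0.083537i
d^4_{0,1}: k∈[1..4] ⇒ +0.978983 -0.658981 +0.073930 -0.001382 = +0.392550;  D = -0.293248+0.260962i
d^4_{1,1}: k∈[0..3] ⇒ +0.653563 -1.099828 +0.246775 -0.009228 = -0.208718;  D = -0.058519+0.200347i
d^4_{2,1}: k∈[0..2] ⇒ -0.928745 +0.520970 -0.038964 = -0.446740;  D = -0.121408-0.429926i
d^4_{3,1}: k∈[0..1] ⇒ +0.581974 -0.108817 = +0.473157;  D = -0.350633-0.317701i
d^4_{4,1}: single k=0 term ⇒ -0.183781;  D = -0.180917-0.032315i
Y_4^{m'}(θ=1.0933,φ=2.9228) and Σ D·Y over m':
  (-0.0012-0.0206i)·(+0.1765+0.2114i)  (+0.0590+0.0826i)·(-0.3192-0.2459i)  (-0.2682-0.1108i)·(+0.1143+0.0535i)  (+0.4932-0.0835i)·(+0.2868+0.0638i)  (-0.2932+0.2610i)·(-0.1877+0.0000i)  (-0.0585+0.2003i)·(-0.2868+0.0638i)  (-0.1214-0.4299i)·(+0.1143-0.0535i)  (-0.3506-0.3177i)·(+0.3192-0.2459i)  (-0.1809-0.0323i)·(+0.1765-0.2114i)
Y_4^1(R⁻¹ n̂) = -0.078980-0.199790i

Re=-0.0790 Im=-0.1998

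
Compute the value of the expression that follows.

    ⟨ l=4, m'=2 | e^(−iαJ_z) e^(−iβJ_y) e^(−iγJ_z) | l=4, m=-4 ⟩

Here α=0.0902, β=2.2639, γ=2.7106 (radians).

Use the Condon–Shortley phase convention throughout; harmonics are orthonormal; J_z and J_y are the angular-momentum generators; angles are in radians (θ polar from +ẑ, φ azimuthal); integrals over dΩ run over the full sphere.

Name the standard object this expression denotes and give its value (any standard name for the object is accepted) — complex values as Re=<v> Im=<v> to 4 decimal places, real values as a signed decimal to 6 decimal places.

This is a Wigner D-matrix element — the rotation-matrix element ⟨l m'| R(α,β,γ) |l m⟩ in the angular-momentum basis.
First d^4_{2,-4}(β=2.2639), then the phase factors e^{-i(2)α} and e^{-i(-4)γ}:
With c≡cos(β/2)=0.424895 and s≡sin(β/2)=0.905242, N=[720·2·1·40320]^{1/2}=7619.763776
Admissible k: 0..0 (factorial args all ≥0)
  k=0: (−1)^6·7619.7638/(1440)·0.4249^2·0.9052^6 = +0.525693
d^4_{2,-4}(2.2639) = +0.525693
Attach z-rotation phases: D = e^{-i(2)(0.0902)}·(+0.525693)·e^{-i(-4)(2.7106)} = -0.172124-0.496716i

Wigner D-matrix element, Re=-0.1721 Im=-0.4967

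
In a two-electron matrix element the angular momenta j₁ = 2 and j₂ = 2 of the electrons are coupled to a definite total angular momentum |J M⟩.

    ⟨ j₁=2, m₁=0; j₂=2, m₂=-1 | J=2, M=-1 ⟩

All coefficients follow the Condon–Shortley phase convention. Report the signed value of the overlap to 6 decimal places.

−√(1/14) = -0.267261

j₁+j₂−J=2  J+j₁−j₂=2  J−j₁+j₂=2  j₁+j₂+J+1=7
(j₁±m₁, j₂±m₂, J±M) = (2,2,1,3,1,3)
P² = 8/7
sum k=0..1:
  [0] +1/4 = 1/4
  [1] −1/2 = -1/2
S = -1/4
C² = P²·S² = 1/14 ; C = -0.267261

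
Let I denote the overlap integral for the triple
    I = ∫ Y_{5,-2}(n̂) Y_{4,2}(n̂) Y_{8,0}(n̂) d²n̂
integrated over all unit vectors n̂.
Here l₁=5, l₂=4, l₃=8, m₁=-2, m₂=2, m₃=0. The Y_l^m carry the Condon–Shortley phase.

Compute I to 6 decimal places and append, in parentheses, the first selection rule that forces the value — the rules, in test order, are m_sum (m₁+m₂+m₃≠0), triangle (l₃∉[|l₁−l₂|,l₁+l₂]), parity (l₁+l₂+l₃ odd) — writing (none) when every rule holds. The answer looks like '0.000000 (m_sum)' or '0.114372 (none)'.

0.000000 (parity)

l₁+l₂+l₃=17 is odd: 3j(l;000)=0 ⇒ I=0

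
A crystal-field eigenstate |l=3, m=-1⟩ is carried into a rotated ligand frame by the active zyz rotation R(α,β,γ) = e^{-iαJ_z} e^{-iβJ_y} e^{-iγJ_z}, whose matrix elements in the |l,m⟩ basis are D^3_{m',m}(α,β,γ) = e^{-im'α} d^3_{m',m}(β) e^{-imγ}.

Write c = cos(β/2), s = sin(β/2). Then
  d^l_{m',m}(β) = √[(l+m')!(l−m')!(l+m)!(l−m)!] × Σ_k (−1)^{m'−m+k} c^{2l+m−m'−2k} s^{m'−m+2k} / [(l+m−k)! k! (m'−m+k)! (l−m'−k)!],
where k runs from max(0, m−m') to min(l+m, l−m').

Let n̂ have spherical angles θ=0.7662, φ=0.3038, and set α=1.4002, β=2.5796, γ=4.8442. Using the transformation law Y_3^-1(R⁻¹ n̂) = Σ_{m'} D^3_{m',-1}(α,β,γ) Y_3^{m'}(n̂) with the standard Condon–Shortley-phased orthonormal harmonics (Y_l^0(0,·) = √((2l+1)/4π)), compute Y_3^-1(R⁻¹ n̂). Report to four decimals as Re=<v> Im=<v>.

Need the full column D^3_{m',-1} for m'=−3..3 at α=1.4002, β=2.5796, γ=4.8442.
cos(β/2)=0.277313, sin(β/2)=0.960780
d^3_{-3,-1}: single k=2 term ⇒ +0.021143;  D = -0.019635+0.007842i
d^3_{-2,-1}: k∈[1..2] ⇒ +0.004983 -0.119622 = -0.114639;  D = -0.023828-0.112136i
d^3_{-1,-1}: k∈[0..2] ⇒ +0.000455 -0.043674 +0.393176 = +0.349957;  D = +0.349694-0.013570i
d^3_{0,-1}: k∈[0..2] ⇒ -0.005458 +0.196560 -0.786466 = -0.595365;  D = -0.078249+0.590200i
d^3_{1,-1}: k∈[0..2] ⇒ +0.032755 -0.524235 +0.786580 = +0.295100;  D = -0.281709-0.087886i
d^3_{2,-1}: k∈[0..1] ⇒ -0.119622 +0.717942 = +0.598319;  D = -0.272572+0.532626i
d^3_{3,-1}: single k=0 term ⇒ +0.253794;  D = +0.203020+0.152296i
Y_3^{m'}(θ=0.7662,φ=0.3038) and Σ D·Y over m':
  (-0.0196+0.0078i)·(+0.0852-0.1099i)  (-0.0238-0.1121i)·(+0.2907-0.2021i)  (+0.3497-0.0136i)·(+0.3413-0.1070i)  (-0.0782+0.5902i)·(-0.1086+0.0000i)  (-0.2817-0.0879i)·(-0.3413-0.1070i)  (-0.2726+0.5326i)·(+0.2907+0.2021i)  (+0.2030+0.1523i)·(-0.0852-0.1099i)
Y_3^-1(R⁻¹ n̂) = -0.004734-0.006549i

Re=-0.0047 Im=-0.0065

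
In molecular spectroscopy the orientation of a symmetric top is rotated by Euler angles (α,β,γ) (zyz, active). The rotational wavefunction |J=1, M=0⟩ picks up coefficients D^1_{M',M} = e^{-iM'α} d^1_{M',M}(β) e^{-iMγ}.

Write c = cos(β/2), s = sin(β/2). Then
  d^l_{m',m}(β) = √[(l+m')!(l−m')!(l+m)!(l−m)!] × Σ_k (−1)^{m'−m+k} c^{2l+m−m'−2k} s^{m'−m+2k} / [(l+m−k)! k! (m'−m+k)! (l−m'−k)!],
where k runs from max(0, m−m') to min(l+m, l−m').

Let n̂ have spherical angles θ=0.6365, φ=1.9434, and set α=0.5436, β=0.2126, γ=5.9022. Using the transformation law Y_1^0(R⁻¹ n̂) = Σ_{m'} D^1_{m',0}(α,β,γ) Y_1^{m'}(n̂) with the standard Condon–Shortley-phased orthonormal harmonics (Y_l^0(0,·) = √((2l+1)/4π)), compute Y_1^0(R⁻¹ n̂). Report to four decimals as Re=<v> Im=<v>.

Re=0.3945 Im=0.0000

Need the full column D^1_{m',0} for m'=−1..1 at α=0.5436, β=0.2126, γ=5.9022.
cos(β/2)=0.994355, sin(β/2)=0.106100
d^1_{-1,0}: single k=1 term ⇒ +0.149201;  D = +0.127694+0.077170i
d^1_{0,0}: k∈[0..1] ⇒ +0.988743 -0.011257 = +0.977486;  D = +0.977486+0.000000i
d^1_{1,0}: single k=0 term ⇒ -0.149201;  D = -0.127694+0.077170i
Y_1^{m'}(θ=0.6365,φ=1.9434) and Σ D·Y over m':
  (+0.1277+0.0772i)·(-0.0748-0.1913i)  (+0.9775+0.0000i)·(+0.3929+0.0000i)  (-0.1277+0.0772i)·(+0.0748-0.1913i)
Y_1^0(R⁻¹ n̂) = +0.394506+0.000000i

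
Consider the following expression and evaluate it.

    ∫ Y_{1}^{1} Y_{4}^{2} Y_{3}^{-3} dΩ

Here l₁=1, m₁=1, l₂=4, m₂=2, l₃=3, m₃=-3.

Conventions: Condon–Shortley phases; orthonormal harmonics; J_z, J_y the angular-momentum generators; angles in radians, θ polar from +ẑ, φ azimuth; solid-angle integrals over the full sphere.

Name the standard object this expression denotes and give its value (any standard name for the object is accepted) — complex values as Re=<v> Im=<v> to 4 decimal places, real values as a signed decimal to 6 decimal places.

Gaunt coefficient, +0.061558

This is a Gaunt coefficient — the integral of a triple product of spherical harmonics over the sphere.
m-sum 0 ✓  L=8 even ✓  3≤3≤5 ✓
Π(2lᵢ+1) = 3×9×7 = 189
triangle coeff Δ(1,4,3) = 1/252
Σ_t [1,1]: t=1:−1/36 = -1/36
(3j)²=4/63 [(1 4 3; 0 0 0)], sign=+1
Σ_t [0,0]: t=0:+1/1440 = 1/1440
(3j)²=1/252 [(1 4 3; 1 2 -3)], sign=+1
⇒ 4πI² = 1/21
I = (+1)√(1/21/(4π)) = 0.06155813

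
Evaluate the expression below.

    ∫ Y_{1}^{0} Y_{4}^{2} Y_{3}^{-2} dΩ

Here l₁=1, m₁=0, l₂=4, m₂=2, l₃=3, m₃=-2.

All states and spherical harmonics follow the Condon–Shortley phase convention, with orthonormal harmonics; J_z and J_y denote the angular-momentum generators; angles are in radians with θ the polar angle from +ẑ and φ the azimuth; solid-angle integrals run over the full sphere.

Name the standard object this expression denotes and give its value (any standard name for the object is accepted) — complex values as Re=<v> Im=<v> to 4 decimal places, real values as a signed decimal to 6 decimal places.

Gaunt coefficient, +0.213244

This is a Gaunt coefficient — the integral of a triple product of spherical harmonics over the sphere.
m-sum 0 ✓  L=8 even ✓  3≤3≤5 ✓
Π(2lᵢ+1) = 3×9×7 = 189
triangle coeff Δ(1,4,3) = 1/252
Σ_t [1,1]: t=1:−1/36 = -1/36
(3j)²=4/63 [(1 4 3; 0 0 0)], sign=+1
Σ_t [1,1]: t=1:−1/120 = -1/120
(3j)²=1/21 [(1 4 3; 0 2 -2)], sign=+1
⇒ 4πI² = 4/7
I = (+1)√(4/7/(4π)) = 0.21324362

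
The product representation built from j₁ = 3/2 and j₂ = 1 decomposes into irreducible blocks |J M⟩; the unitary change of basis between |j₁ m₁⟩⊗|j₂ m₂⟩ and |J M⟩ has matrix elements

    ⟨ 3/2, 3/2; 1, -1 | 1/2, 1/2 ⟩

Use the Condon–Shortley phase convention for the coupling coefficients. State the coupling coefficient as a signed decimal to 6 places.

+√(1/2) ≈ +0.707107

triangle: 2!×1!×0!/4! = 2/24
(j±m)!: 3!×0!×0!×2!×1!×0! = 12
prefactor² = (2J+1)×Δ×N² = 2
  k=0: +1/(0!×2!×0!×0!×1!×0!) = 1/2
Σ = 1/2  ⇒  CG² = 2×(1/2)² = 1/2
CG = +√(1/2) = +0.707107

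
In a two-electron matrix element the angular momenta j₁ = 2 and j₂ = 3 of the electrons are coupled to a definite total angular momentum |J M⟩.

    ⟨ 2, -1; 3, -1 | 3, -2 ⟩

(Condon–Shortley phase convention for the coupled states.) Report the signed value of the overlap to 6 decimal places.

triangle: 2!·2!·4!/9! = 96/362880
(j±m)!: 1!·3!·2!·4!·1!·5! = 34560
prefactor² = (2J+1)·Δ·N² = 64
  k=1: −1/(1!·1!·2!·1!·0!·3!) = -1/12
  k=2: +1/(2!·0!·1!·0!·1!·4!) = 1/48
Σ = -1/16  ⇒  CG² = 64·(-1/16)² = 1/4
CG = −√(1/4) = -0.500000

-0.500000  (= −√(1/4))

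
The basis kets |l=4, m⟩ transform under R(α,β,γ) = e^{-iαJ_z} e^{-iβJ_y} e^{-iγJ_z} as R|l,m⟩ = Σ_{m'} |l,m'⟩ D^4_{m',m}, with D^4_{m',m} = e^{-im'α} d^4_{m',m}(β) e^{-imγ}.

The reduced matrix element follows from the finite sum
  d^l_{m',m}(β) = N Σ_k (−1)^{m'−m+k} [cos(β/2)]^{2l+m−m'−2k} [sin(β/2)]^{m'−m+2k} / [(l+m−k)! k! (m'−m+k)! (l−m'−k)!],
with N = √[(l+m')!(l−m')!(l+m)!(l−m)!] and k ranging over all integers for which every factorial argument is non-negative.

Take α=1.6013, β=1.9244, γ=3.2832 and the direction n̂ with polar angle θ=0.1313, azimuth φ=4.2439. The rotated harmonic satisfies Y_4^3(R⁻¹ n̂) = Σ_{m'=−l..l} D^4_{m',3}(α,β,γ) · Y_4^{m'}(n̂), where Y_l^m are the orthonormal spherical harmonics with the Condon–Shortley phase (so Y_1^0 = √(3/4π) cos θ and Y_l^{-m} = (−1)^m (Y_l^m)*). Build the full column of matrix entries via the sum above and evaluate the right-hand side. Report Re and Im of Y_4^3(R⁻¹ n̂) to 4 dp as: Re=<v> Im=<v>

Re=0.3230 Im=-0.2383

Need the full column D^4_{m',3} for m'=−4..4 at α=1.6013, β=1.9244, γ=3.2832.
cos(β/2)=0.571716, sin(β/2)=0.820451
d^4_{-4,3}: single k=7 term ⇒ +0.404665;  D = -0.386254+0.120671i
d^4_{-3,3}: k∈[6..7] ⇒ +0.697873 -0.205316 = +0.492557;  D = +0.161152+0.465449i
d^4_{-2,3}: k∈[5..6] ⇒ +0.779814 -0.535321 = +0.244493;  D = +0.228490-0.087001i
d^4_{-1,3}: k∈[4..5] ⇒ +0.640402 -0.791313 = -0.150911;  D = +0.057977+0.139330i
d^4_{0,3}: k∈[3..4] ⇒ +0.399140 -0.821997 = -0.422856;  D = +0.385269-0.174284i
d^4_{1,3}: k∈[2..3] ⇒ +0.186578 -0.640402 = -0.453825;  D = -0.199572-0.407588i
d^4_{2,3}: k∈[1..2] ⇒ +0.061289 -0.378658 = -0.317369;  D = -0.280646+0.148193i
d^4_{3,3}: k∈[0..1] ⇒ +0.011414 -0.164546 = -0.153132;  D = +0.075600+0.133169i
d^4_{4,3}: single k=0 term ⇒ -0.046330;  D = +0.039574-0.024091i
Y_4^{m'}(θ=0.1313,φ=4.2439) and Σ D·Y over m':
  (-0.3863+0.1207i)·(-0.0000+0.0001i)  (+0.1612+0.4654i)·(+0.0027-0.0005i)  (+0.2285-0.0870i)·(-0.0200-0.0272i)  (+0.0580+0.1393i)·(-0.1076+0.2126i)  (+0.3853-0.1743i)·(+0.7748+0.0000i)  (-0.1996-0.4076i)·(+0.1076+0.2126i)  (-0.2806+0.1482i)·(-0.0200+0.0272i)  (+0.0756+0.1332i)·(-0.0027-0.0005i)  (+0.0396-0.0241i)·(-0.0000-0.0001i)
Y_4^3(R⁻¹ n̂) = +0.322999-0.238286i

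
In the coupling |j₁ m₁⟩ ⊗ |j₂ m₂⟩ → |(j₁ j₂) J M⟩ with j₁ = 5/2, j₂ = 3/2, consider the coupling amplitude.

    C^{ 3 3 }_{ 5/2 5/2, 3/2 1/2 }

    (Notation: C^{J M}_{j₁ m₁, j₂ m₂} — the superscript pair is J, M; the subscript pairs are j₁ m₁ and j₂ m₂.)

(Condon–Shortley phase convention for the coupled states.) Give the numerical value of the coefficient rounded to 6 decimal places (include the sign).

+√(5/8) = +0.790569

triangle: 1!×4!×2!/8! = 48/40320
(j±m)!: 5!×0!×2!×1!×6!×0! = 172800
prefactor² = (2J+1)×Δ×N² = 1440
  k=0: +1/(0!×1!×0!×2!×4!×0!) = 1/48
Σ = 1/48  ⇒  CG² = 1440×(1/48)² = 5/8
CG = +√(5/8) = +0.790569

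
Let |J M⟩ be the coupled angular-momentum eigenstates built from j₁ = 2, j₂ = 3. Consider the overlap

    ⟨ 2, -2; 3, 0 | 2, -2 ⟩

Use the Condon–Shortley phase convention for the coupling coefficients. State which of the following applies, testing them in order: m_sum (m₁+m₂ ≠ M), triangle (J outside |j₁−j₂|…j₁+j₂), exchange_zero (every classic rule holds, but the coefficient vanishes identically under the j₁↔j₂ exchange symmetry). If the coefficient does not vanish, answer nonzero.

nonzero

m-sum: m₁+m₂ = -2+0 = -2, M = -2  ✓
triangle: |j₁−j₂| = 1 ≤ J = 2 ≤ j₁+j₂ = 5  ✓
exchange: j₁≠j₂ or m₁≠m₂ — the exchange symmetry imposes no constraint here
value check: CG = −√(1/14) = -0.267261 ≠ 0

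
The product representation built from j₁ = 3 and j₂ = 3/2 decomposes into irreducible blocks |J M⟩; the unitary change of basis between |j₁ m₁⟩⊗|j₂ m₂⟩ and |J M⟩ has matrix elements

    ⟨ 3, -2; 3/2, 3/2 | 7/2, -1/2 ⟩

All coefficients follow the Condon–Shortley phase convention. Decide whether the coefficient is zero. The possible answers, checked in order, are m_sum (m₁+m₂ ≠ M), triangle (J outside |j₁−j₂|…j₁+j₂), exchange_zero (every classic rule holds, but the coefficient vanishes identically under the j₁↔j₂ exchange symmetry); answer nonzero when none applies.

m-sum: m₁+m₂ = -2+3/2 = -1/2, M = -1/2  ✓
triangle: |j₁−j₂| = 3/2 ≤ J = 7/2 ≤ j₁+j₂ = 9/2  ✓
exchange: j₁≠j₂ or m₁≠m₂ — the exchange symmetry imposes no constraint here
value check: CG = −√(5/21) = -0.487950 ≠ 0

nonzero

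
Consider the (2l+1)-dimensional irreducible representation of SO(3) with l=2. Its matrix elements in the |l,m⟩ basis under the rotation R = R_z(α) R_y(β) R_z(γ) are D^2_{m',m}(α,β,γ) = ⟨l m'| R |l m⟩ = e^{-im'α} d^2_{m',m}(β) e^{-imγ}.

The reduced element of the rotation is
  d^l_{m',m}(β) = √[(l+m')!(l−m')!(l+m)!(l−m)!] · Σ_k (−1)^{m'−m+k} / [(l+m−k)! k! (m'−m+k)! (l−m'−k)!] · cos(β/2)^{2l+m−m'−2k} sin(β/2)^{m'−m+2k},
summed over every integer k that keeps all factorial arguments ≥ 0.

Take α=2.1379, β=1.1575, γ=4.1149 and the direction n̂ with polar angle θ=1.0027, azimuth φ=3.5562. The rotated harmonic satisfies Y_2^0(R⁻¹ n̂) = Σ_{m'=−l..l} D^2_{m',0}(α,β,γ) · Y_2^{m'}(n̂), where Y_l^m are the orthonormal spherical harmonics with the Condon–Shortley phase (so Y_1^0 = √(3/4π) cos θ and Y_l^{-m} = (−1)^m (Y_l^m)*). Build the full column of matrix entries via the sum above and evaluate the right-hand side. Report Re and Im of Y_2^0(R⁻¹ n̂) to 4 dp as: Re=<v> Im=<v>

Re=-0.2102 Im=0.0000

Need the full column D^2_{m',0} for m'=−2..2 at α=2.1379, β=1.1575, γ=4.1149.
cos(β/2)=0.837147, sin(β/2)=0.546978
d^2_{-2,0}: single k=2 term ⇒ +0.513593;  D = -0.217173-0.465417i
d^2_{-1,0}: k∈[1..2] ⇒ +0.786051 -0.335573 = +0.450478;  D = -0.241993+0.379960i
d^2_{0,0}: k∈[0..2] ⇒ +0.491142 -0.838693 +0.089512 = -0.258040;  D = -0.258040+0.000000i
d^2_{1,0}: k∈[0..1] ⇒ -0.786051 +0.335573 = -0.450478;  D = +0.241993+0.379960i
d^2_{2,0}: single k=0 term ⇒ +0.513593;  D = -0.217173+0.465417i
Y_2^{m'}(θ=1.0027,φ=3.5562) and Σ D·Y over m':
  (-0.2172-0.4654i)·(+0.1854-0.2024i)  (-0.2420+0.3800i)·(-0.3207+0.1411i)  (-0.2580+0.0000i)·(-0.0415+0.0000i)  (+0.2420+0.3800i)·(+0.3207+0.1411i)  (-0.2172+0.4654i)·(+0.1854+0.2024i)
Y_2^0(R⁻¹ n̂) = -0.210249+0.000000i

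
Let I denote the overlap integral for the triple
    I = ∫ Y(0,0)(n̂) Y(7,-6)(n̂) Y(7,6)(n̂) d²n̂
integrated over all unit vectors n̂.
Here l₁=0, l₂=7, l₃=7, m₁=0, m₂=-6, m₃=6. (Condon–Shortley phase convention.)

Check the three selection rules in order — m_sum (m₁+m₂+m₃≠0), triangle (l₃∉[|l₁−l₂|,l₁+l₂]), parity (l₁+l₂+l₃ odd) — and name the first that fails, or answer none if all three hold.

none

m₁+m₂+m₃ = 0 − 6 + 6 = 0  ✓
triangle: |0−7|=7 ≤ l₃=7 ≤ 0+7=7  ✓
parity: l₁+l₂+l₃ = 14 is even  ✓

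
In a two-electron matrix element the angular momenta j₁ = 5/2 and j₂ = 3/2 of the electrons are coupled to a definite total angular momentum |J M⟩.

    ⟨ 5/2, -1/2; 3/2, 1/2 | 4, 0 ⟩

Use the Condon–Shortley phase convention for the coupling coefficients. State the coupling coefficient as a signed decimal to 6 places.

+√(3/7) ≈ +0.654654

triangle: 0!×5!×3!/9! = 720/362880
(j±m)!: 2!×3!×2!×1!×4!×4! = 13824
prefactor² = (2J+1)×Δ×N² = 1728/7
  k=0: +1/(0!×0!×3!×2!×2!×1!) = 1/24
Σ = 1/24  ⇒  CG² = 1728/7×(1/24)² = 3/7
CG = +√(3/7) = +0.654654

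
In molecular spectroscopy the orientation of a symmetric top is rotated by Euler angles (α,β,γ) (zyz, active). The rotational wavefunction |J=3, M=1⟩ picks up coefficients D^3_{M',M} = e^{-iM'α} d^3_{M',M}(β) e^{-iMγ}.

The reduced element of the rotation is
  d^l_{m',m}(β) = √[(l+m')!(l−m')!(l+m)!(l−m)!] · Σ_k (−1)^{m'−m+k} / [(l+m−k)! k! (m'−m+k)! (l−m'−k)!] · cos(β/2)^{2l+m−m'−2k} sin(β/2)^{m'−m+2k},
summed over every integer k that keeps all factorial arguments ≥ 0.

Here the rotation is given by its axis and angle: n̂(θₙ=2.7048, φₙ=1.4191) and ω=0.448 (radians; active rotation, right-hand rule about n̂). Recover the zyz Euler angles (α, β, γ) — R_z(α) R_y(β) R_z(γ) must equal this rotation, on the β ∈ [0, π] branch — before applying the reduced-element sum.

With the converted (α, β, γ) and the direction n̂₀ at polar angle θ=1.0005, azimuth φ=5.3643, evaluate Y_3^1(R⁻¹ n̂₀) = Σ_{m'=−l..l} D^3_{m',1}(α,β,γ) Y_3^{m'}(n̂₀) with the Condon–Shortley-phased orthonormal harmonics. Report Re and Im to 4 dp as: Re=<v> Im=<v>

Re=-0.2408 Im=0.1623

Axis–angle → zyz. n̂ = (sinθₙcosφₙ, sinθₙsinφₙ, cosθₙ) = (+0.063927, +0.418177, -0.906113), ω = 0.4480.
R = I cosω + sinω [n̂]ₓ + (1−cosω) n̂n̂ᵀ gives
  R = [+0.901719, +0.395134, +0.175423; -0.389857, +0.918572, -0.065084; -0.186856, -0.009702, +0.982339]
β = atan2(√(R₁₃²+R₂₃²), R₃₃) = 0.188217; α = atan2(R₂₃, R₁₃) mod 2π = 5.927915; γ = atan2(R₃₂, −R₃₁) mod 2π = 6.231308
Need the full column D^3_{m',1} for m'=−3..3 at α=5.9279, β=0.1882, γ=6.2313.
cos(β/2)=0.995575, sin(β/2)=0.093969
d^3_{-3,1}: single k=4 term ⇒ +0.000299;  D = +0.000158-0.000254i
d^3_{-2,1}: k∈[3..4] ⇒ +0.005179 -0.000023 = +0.005156;  D = +0.004077-0.003155i
d^3_{-1,1}: k∈[2..4] ⇒ +0.052050 -0.000618 +0.000001 = +0.051432;  D = +0.049083-0.015366i
d^3_{0,1}: k∈[1..3] ⇒ +0.318381 -0.008509 +0.000025 = +0.309897;  D = +0.309480+0.016070i
d^3_{1,1}: k∈[0..2] ⇒ +0.973742 -0.069400 +0.000464 = +0.904806;  D = +0.830842+0.358296i
d^3_{2,1}: k∈[0..1] ⇒ -0.290641 +0.005179 = -0.285462;  D = -0.206437-0.197161i
d^3_{3,1}: single k=0 term ⇒ +0.033598;  D = +0.014708+0.030208i
Y_3^{m'}(θ=1.0005,φ=5.3643) and Σ D·Y over m':
  (+0.0002-0.0003i)·(-0.2306+0.0934i)  (+0.0041-0.0032i)·(-0.1031+0.3771i)  (+0.0491-0.0154i)·(+0.0755+0.0989i)  (+0.3095+0.0161i)·(-0.3108+0.0000i)  (+0.8308+0.3583i)·(-0.0755+0.0989i)  (-0.2064-0.1972i)·(-0.1031-0.3771i)  (+0.0147+0.0302i)·(+0.2306+0.0934i)
Y_3^1(R⁻¹ n̂) = -0.240842+0.162281i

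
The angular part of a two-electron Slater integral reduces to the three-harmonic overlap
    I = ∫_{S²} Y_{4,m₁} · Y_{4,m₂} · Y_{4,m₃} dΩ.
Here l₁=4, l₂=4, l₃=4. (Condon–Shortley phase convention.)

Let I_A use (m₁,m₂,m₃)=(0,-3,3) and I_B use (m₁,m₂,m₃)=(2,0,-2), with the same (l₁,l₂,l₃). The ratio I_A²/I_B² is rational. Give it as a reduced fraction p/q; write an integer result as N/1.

l's match ⇒ only the (l;m) 3-j factors differ between A and B.
A: triangle coeff Δ(4,4,4) = 1/450450; Σ_t [0,1]: t=0:+1/3456 t=1:−1/864 = -1/1152; (3j)²=7/286 [(4 4 4; 0 -3 3)], sign=+1
B: triangle coeff Δ(4,4,4) = 1/450450; Σ_t [0,2]: t=0:+1/2304 t=1:−1/216 t=2:+1/384 = -11/6912; (3j)²=11/1638 [(4 4 4; 2 0 -2)], sign=-1
I_A²/I_B² = (7/286)/(11/1638) = 441/121

441/121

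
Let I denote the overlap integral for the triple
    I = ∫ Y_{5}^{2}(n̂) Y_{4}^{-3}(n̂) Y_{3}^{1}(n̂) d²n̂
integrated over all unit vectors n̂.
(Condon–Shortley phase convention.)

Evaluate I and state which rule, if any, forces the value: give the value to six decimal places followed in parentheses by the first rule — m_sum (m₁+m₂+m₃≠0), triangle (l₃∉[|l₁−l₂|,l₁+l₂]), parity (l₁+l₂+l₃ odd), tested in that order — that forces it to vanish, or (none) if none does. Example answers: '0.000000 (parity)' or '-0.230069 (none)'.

-0.171363 (none)

Checks pass: Σm=0; 12 even; l₃=3∈[1,9].
(2·5+1)(2·4+1)(2·3+1) = 693
Δ: 6! 4! 2! / 13! → 1/180180
sum: t=2:+1/576 t=3:−1/144 t=4:+1/576 = -1/288
3j²(5 4 3; 0 0 0) = Δ·Π!·Σ² = 20/1001  (sign +1)
sum: t=0:+1/4320 t=1:−1/960 = -7/8640
3j²(5 4 3; 2 -3 1) = Δ·Π!·Σ² = 343/12870  (sign -1)
combine: 4πI² = 693·20/1001·343/12870 = 686/1859
take √, sign -1: I = -0.17136315
No selection rule forces the value: the integral is nonzero (none).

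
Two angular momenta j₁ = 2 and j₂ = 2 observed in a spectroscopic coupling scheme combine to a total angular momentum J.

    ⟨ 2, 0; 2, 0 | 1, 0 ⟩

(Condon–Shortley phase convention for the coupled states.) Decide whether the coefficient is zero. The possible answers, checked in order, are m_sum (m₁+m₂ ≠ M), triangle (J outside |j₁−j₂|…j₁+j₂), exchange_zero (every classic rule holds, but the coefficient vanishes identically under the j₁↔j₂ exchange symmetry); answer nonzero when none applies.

exchange_zero

m-sum: m₁+m₂ = 0+0 = 0, M = 0  ✓
triangle: |j₁−j₂| = 0 ≤ J = 1 ≤ j₁+j₂ = 4  ✓
exchange: j₁=j₂ and m₁=m₂, and (−1)^(j₁+j₂−J) = (−1)^3 = −1 forces ⟨j₁m₁;j₂m₂|JM⟩ = −⟨j₂m₂;j₁m₁|JM⟩ = −⟨j₁m₁;j₂m₂|JM⟩ ⇒ the coefficient vanishes identically
Racah sum check: Σ_k collapses to 0 ⇒ CG = 0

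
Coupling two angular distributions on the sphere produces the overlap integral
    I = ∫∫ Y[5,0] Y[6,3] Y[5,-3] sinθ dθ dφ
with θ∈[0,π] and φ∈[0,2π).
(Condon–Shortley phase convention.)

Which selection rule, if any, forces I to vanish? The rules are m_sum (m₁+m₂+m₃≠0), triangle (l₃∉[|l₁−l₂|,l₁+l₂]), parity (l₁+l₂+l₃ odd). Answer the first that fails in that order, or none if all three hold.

azimuthal sum: 0 + 3 − 3 = 0  ✓
1 ≤ 5 ≤ 11 (triangle on l)  ✓
L = 5 + 6 + 5 = 16 (even)  ✓

none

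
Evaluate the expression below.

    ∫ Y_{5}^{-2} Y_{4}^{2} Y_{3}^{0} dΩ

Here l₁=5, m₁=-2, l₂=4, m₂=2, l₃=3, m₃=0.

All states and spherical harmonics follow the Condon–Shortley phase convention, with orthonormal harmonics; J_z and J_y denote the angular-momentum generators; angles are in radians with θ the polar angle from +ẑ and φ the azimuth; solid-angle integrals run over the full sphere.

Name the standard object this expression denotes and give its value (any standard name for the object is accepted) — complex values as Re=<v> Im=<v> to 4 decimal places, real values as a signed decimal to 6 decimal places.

This is a Gaunt coefficient — the integral of a triple product of spherical harmonics over the sphere.
Rules hold: Σm=0, L=12 even, 1≤3≤9.
N = 11·9·7 = 693
Δ = 6!·4!·2!/13! = 1/180180
Racah Σ t=2..4: t=2:+1/576 t=3:−1/144 t=4:+1/576 = -1/288
⇒ 3j(5 4 3; 0 0 0)² = 20/1001, sgn +1
Racah Σ t=4..6: t=4:+1/576 t=5:−1/480 t=6:+1/8640 = -1/4320
⇒ 3j(5 4 3; -2 2 0)² = 1/2145, sgn +1
4πI² = N·(3j₀)²·(3jₘ)² = 12/1859
I = +1·√(0.00645508/4π) = 0.02266449

Gaunt coefficient, +0.022664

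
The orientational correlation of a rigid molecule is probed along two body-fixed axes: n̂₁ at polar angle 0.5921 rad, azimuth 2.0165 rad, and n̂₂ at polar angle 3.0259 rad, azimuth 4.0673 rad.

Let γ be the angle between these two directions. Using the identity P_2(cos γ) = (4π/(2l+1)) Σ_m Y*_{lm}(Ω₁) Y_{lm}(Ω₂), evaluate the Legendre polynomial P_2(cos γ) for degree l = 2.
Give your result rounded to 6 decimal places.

Term-by-term m-sum for l=2 (normalisation 4π/5 = 2.513274):
  m=-2: (-0.07560 - 0.09360j) × (-0.00143 - 0.00495j) = -0.00036 + 0.00051j  (running Σ = -0.00036 + 0.00051j)
  m=-1: (-0.15423 + 0.32282j) × (0.05326 - 0.07078j) = 0.01463 + 0.02811j  (running Σ = 0.01428 + 0.02862j)
  m=0: (0.33607 + 0.00000j) × (0.61818 + 0.00000j) = 0.20775 + 0.00000j  (running Σ = 0.22203 + 0.02862j)
  m=1: (0.15423 + 0.32282j) × (-0.05326 - 0.07078j) = 0.01463 - 0.02811j  (running Σ = 0.23666 + 0.00051j)
  m=2: (-0.07560 + 0.09360j) × (-0.00143 + 0.00495j) = -0.00036 - 0.00051j  (running Σ = 0.23631 - 0.00000j)
Total Σ_m = 0.23631 - 0.00000j. Multiply by 2.513274: 0.59391 - 0.00000j. P_2(cos γ) = 0.593907

0.593907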